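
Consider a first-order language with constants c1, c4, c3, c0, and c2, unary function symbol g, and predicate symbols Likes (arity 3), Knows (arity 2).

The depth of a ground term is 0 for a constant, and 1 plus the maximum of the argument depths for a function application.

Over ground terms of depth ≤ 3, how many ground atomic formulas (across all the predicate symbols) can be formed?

8400

First count ground terms of depth ≤ 3.
If N_k denotes the number of depth-≤k ground terms, the 5 constants give N_0 = 5, and each function symbol of arity r contributes N_{k-1}^r new terms at level k: N_k = 5 + N_{k-1}.
N_0 = 5
N_1 = 5 + 5 = 10
N_2 = 5 + 10 = 15
N_3 = 5 + 15 = 20
So |H| = 20.
For each predicate symbol, the number of ground atoms is |H| raised to its arity; summing:
  Likes: 20^3 = 8000;  Knows: 20^2 = 400
Total ground atoms: 8000 + 400 = 8400.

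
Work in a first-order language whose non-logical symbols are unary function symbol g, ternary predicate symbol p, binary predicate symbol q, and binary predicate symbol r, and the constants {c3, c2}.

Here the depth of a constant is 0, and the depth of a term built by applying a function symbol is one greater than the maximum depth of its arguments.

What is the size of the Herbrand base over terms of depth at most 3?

First count ground terms of depth ≤ 3.
Let N_k = |{terms of depth ≤ k}|. Then N_0 = 2 and N_k = 2 + N_{k-1} for k ≥ 1 (one summand per function symbol, arity giving the exponent).
N_0 = 2
N_1 = 2 + 2 = 4
N_2 = 2 + 4 = 6
N_3 = 2 + 6 = 8
Explicitly: c3, c2, g(c3), g(c2), g(g(c3)), g(g(c2)), g(g(g(c3))), g(g(g(c2))).
So |H| = 8.
Each predicate of arity r yields |H|^r ground atoms (one per choice of an r-tuple from H):
  p: 8^3 = 512;  q: 8^2 = 64;  r: 8^2 = 64
Total ground atoms: 512 + 64 + 64 = 640.

640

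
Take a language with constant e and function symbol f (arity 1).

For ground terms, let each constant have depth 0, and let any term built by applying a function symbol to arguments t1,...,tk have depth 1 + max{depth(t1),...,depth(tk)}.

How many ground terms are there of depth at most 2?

Let N_k count ground terms of depth at most k. Each non-constant term of depth ≤ k is some function symbol applied to depth-≤(k−1) arguments, giving N_k = 1 + N_{k-1}.
N_0 = 1
N_1 = 1 + 1 = 2
N_2 = 1 + 2 = 3
Explicitly: e, f(e), f(f(e)).

3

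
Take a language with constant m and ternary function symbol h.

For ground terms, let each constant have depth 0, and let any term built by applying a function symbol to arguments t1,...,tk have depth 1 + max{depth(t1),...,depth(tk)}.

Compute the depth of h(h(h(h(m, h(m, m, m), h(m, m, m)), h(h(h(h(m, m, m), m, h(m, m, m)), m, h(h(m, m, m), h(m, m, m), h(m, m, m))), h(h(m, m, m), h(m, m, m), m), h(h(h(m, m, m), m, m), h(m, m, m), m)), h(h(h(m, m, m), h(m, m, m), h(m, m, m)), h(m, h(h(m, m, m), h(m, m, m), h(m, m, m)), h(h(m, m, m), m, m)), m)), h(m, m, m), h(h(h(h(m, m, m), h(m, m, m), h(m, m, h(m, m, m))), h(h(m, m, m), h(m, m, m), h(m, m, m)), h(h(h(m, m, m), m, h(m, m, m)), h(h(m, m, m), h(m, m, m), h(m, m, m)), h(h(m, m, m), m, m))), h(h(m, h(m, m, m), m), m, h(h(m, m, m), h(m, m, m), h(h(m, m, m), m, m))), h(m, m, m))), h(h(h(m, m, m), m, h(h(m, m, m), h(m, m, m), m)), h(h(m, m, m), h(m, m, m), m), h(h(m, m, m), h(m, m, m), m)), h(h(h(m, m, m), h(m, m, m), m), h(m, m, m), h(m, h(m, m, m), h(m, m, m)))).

7

depth(h(m, m, m)) = 1 + max(0, 0, 0) = 1
depth(h(m, h(m, m, m), h(m, m, m))) = 1 + max(0, 1, 1) = 2
depth(h(h(m, m, m), m, h(m, m, m))) = 1 + max(1, 0, 1) = 2
depth(h(h(m, m, m), h(m, m, m), h(m, m, m))) = 1 + max(1, 1, 1) = 2
depth(h(h(h(m, m, m), m, h(m, m, m)), m, h(h(m, m, m), h(m, m, m), h(m, m, m)))) = 1 + max(2, 0, 2) = 3
depth(h(h(m, m, m), h(m, m, m), m)) = 1 + max(1, 1, 0) = 2
depth(h(h(m, m, m), m, m)) = 1 + max(1, 0, 0) = 2
depth(h(h(h(m, m, m), m, m), h(m, m, m), m)) = 1 + max(2, 1, 0) = 3
depth(h(h(h(h(m, m, m), m, h(m, m, m)), m, h(h(m, m, m), h(m, m, m), h(m, m, m))), h(h(m, m, m), h(m, m, m), m), h(h(h(m, m, m), m, m), h(m, m, m), m))) = 1 + max(3, 2, 3) = 4
depth(h(m, h(h(m, m, m), h(m, m, m), h(m, m, m)), h(h(m, m, m), m, m))) = 1 + max(0, 2, 2) = 3
depth(h(h(h(m, m, m), h(m, m, m), h(m, m, m)), h(m, h(h(m, m, m), h(m, m, m), h(m, m, m)), h(h(m, m, m), m, m)), m)) = 1 + max(2, 3, 0) = 4
depth(h(h(m, h(m, m, m), h(m, m, m)), h(h(h(h(m, m, m), m, h(m, m, m)), m, h(h(m, m, m), h(m, m, m), h(m, m, m))), h(h(m, m, m), h(m, m, m), m), h(h(h(m, m, m), m, m), h(m, m, m), m)), h(h(h(m, m, m), h(m, m, m), h(m, m, m)), h(m, h(h(m, m, m), h(m, m, m), h(m, m, m)), h(h(m, m, m), m, m)), m))) = 1 + max(2, 4, 4) = 5
depth(h(m, m, h(m, m, m))) = 1 + max(0, 0, 1) = 2
depth(h(h(m, m, m), h(m, m, m), h(m, m, h(m, m, m)))) = 1 + max(1, 1, 2) = 3
depth(h(h(h(m, m, m), m, h(m, m, m)), h(h(m, m, m), h(m, m, m), h(m, m, m)), h(h(m, m, m), m, m))) = 1 + max(2, 2, 2) = 3
depth(h(h(h(m, m, m), h(m, m, m), h(m, m, h(m, m, m))), h(h(m, m, m), h(m, m, m), h(m, m, m)), h(h(h(m, m, m), m, h(m, m, m)), h(h(m, m, m), h(m, m, m), h(m, m, m)), h(h(m, m, m), m, m)))) = 1 + max(3, 2, 3) = 4
depth(h(m, h(m, m, m), m)) = 1 + max(0, 1, 0) = 2
depth(h(h(m, m, m), h(m, m, m), h(h(m, m, m), m, m))) = 1 + max(1, 1, 2) = 3
depth(h(h(m, h(m, m, m), m), m, h(h(m, m, m), h(m, m, m), h(h(m, m, m), m, m)))) = 1 + max(2, 0, 3) = 4
depth(h(h(h(h(m, m, m), h(m, m, m), h(m, m, h(m, m, m))), h(h(m, m, m), h(m, m, m), h(m, m, m)), h(h(h(m, m, m), m, h(m, m, m)), h(h(m, m, m), h(m, m, m), h(m, m, m)), h(h(m, m, m), m, m))), h(h(m, h(m, m, m), m), m, h(h(m, m, m), h(m, m, m), h(h(m, m, m), m, m))), h(m, m, m))) = 1 + max(4, 4, 1) = 5
depth(h(h(h(m, h(m, m, m), h(m, m, m)), h(h(h(h(m, m, m), m, h(m, m, m)), m, h(h(m, m, m), h(m, m, m), h(m, m, m))), h(h(m, m, m), h(m, m, m), m), h(h(h(m, m, m), m, m), h(m, m, m), m)), h(h(h(m, m, m), h(m, m, m), h(m, m, m)), h(m, h(h(m, m, m), h(m, m, m), h(m, m, m)), h(h(m, m, m), m, m)), m)), h(m, m, m), h(h(h(h(m, m, m), h(m, m, m), h(m, m, h(m, m, m))), h(h(m, m, m), h(m, m, m), h(m, m, m)), h(h(h(m, m, m), m, h(m, m, m)), h(h(m, m, m), h(m, m, m), h(m, m, m)), h(h(m, m, m), m, m))), h(h(m, h(m, m, m), m), m, h(h(m, m, m), h(m, m, m), h(h(m, m, m), m, m))), h(m, m, m)))) = 1 + max(5, 1, 5) = 6
depth(h(h(m, m, m), m, h(h(m, m, m), h(m, m, m), m))) = 1 + max(1, 0, 2) = 3
depth(h(h(h(m, m, m), m, h(h(m, m, m), h(m, m, m), m)), h(h(m, m, m), h(m, m, m), m), h(h(m, m, m), h(m, m, m), m))) = 1 + max(3, 2, 2) = 4
depth(h(h(h(m, m, m), h(m, m, m), m), h(m, m, m), h(m, h(m, m, m), h(m, m, m)))) = 1 + max(2, 1, 2) = 3
depth(h(h(h(h(m, h(m, m, m), h(m, m, m)), h(h(h(h(m, m, m), m, h(m, m, m)), m, h(h(m, m, m), h(m, m, m), h(m, m, m))), h(h(m, m, m), h(m, m, m), m), h(h(h(m, m, m), m, m), h(m, m, m), m)), h(h(h(m, m, m), h(m, m, m), h(m, m, m)), h(m, h(h(m, m, m), h(m, m, m), h(m, m, m)), h(h(m, m, m), m, m)), m)), h(m, m, m), h(h(h(h(m, m, m), h(m, m, m), h(m, m, h(m, m, m))), h(h(m, m, m), h(m, m, m), h(m, m, m)), h(h(h(m, m, m), m, h(m, m, m)), h(h(m, m, m), h(m, m, m), h(m, m, m)), h(h(m, m, m), m, m))), h(h(m, h(m, m, m), m), m, h(h(m, m, m), h(m, m, m), h(h(m, m, m), m, m))), h(m, m, m))), h(h(h(m, m, m), m, h(h(m, m, m), h(m, m, m), m)), h(h(m, m, m), h(m, m, m), m), h(h(m, m, m), h(m, m, m), m)), h(h(h(m, m, m), h(m, m, m), m), h(m, m, m), h(m, h(m, m, m), h(m, m, m))))) = 1 + max(6, 4, 3) = 7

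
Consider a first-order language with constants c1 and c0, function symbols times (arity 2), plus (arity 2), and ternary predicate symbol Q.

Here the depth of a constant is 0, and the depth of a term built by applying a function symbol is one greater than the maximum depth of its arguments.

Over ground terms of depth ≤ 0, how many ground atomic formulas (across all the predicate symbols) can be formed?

First count ground terms of depth ≤ 0.
Write N_k for the number of ground terms of depth ≤ k. A term of depth ≤ k is either a constant or a function symbol applied to arguments of depth ≤ k−1, so N_k = 2 + N_{k-1}^2 + N_{k-1}^2.
N_0 = 2
Explicitly: c1, c0.
So |H| = 2.
A ground atom is a predicate applied to a tuple of terms from H, so the count is the sum over predicates of |H|^arity:
  Q: 2^3 = 8
Total ground atoms: 8.

8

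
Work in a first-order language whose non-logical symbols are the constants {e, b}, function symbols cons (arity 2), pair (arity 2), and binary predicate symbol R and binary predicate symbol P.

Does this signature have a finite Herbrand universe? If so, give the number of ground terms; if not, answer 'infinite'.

The signature has at least one function symbol (cons, arity 2) and at least one constant (e).
Iterating cons gives infinitely many distinct ground terms: e, cons(e, e), cons(cons(e, e), cons(e, e)), ...
So the Herbrand universe is infinite.

infinite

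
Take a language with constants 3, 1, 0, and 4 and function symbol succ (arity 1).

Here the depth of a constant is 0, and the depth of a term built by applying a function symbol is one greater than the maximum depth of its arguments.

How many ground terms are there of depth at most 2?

Let N_k count ground terms of depth at most k. Each non-constant term of depth ≤ k is some function symbol applied to depth-≤(k−1) arguments, giving N_k = 4 + N_{k-1}.
N_0 = 4
N_1 = 4 + 4 = 8
N_2 = 4 + 8 = 12

12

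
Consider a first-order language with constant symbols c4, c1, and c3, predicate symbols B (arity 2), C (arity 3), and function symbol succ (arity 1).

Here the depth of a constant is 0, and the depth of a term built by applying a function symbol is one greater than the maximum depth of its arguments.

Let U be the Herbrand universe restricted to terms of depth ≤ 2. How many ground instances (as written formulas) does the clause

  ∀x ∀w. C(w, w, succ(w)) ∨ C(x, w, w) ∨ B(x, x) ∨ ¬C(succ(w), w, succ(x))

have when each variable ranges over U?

81

Ground terms of depth ≤ 2:
  If N_k denotes the number of depth-≤k ground terms, the 3 constants give N_0 = 3, and each function symbol of arity r contributes N_{k-1}^r new terms at level k: N_k = 3 + N_{k-1}.
  N_0 = 3
  N_1 = 3 + 3 = 6
  N_2 = 3 + 6 = 9
So there are 9 ground terms available for substitution.
The body mentions every one of the 2 quantified variables; since ground terms form a free algebra, no two substitutions collapse to the same formula.
Number of ground instances = 9^2 = 81.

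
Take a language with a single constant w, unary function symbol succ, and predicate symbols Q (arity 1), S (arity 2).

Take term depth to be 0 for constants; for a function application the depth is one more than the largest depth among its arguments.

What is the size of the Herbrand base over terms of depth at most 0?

2

First count ground terms of depth ≤ 0.
Let N_k = |{terms of depth ≤ k}|. Then N_0 = 1 and N_k = 1 + N_{k-1} for k ≥ 1 (one summand per function symbol, arity giving the exponent).
N_0 = 1
So |H| = 1.
Ground atoms are formed by filling each argument slot of a predicate with a term from H, so an r-ary predicate gives |H|^r atoms:
  Q: 1;  S: 1^2 = 1
Total ground atoms: 1 + 1 = 2.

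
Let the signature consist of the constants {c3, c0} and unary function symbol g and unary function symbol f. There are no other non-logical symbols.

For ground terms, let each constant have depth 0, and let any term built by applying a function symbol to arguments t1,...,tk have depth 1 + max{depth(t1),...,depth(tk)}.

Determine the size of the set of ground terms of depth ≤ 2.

Write N_k for the number of ground terms of depth ≤ k. A term of depth ≤ k is either a constant or a function symbol applied to arguments of depth ≤ k−1, so N_k = 2 + N_{k-1} + N_{k-1}.
N_0 = 2
N_1 = 2 + 2 + 2 = 6
N_2 = 2 + 6 + 6 = 14

14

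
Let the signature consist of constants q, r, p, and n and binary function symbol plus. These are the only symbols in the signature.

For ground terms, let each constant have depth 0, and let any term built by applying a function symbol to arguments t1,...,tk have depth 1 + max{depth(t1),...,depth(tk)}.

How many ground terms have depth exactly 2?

384

Let N_k = |{terms of depth ≤ k}|. Then N_0 = 4 and N_k = 4 + N_{k-1}^2 for k ≥ 1 (one summand per function symbol, arity giving the exponent).
N_0 = 4
N_1 = 4 + 4^2 = 20
N_2 = 4 + 20^2 = 404
Terms of depth exactly 2: N_2 − N_1 = 404 − 20 = 384.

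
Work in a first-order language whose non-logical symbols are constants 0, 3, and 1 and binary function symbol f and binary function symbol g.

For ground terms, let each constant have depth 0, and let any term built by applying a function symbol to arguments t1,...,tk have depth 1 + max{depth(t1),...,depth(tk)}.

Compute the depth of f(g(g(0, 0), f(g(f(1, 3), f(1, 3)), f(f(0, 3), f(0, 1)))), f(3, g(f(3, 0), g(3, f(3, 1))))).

depth(g(0, 0)) = 1 + max(0, 0) = 1
depth(f(1, 3)) = 1 + max(0, 0) = 1
depth(g(f(1, 3), f(1, 3))) = 1 + max(1, 1) = 2
depth(f(0, 3)) = 1 + max(0, 0) = 1
depth(f(0, 1)) = 1 + max(0, 0) = 1
depth(f(f(0, 3), f(0, 1))) = 1 + max(1, 1) = 2
depth(f(g(f(1, 3), f(1, 3)), f(f(0, 3), f(0, 1)))) = 1 + max(2, 2) = 3
depth(g(g(0, 0), f(g(f(1, 3), f(1, 3)), f(f(0, 3), f(0, 1))))) = 1 + max(1, 3) = 4
depth(f(3, 0)) = 1 + max(0, 0) = 1
depth(f(3, 1)) = 1 + max(0, 0) = 1
depth(g(3, f(3, 1))) = 1 + max(0, 1) = 2
depth(g(f(3, 0), g(3, f(3, 1)))) = 1 + max(1, 2) = 3
depth(f(3, g(f(3, 0), g(3, f(3, 1))))) = 1 + max(0, 3) = 4
depth(f(g(g(0, 0), f(g(f(1, 3), f(1, 3)), f(f(0, 3), f(0, 1)))), f(3, g(f(3, 0), g(3, f(3, 1)))))) = 1 + max(4, 4) = 5

5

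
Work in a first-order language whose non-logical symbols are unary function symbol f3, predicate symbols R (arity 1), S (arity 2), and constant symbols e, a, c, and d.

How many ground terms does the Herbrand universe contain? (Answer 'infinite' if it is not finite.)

The signature has at least one function symbol (f3, arity 1) and at least one constant (e).
Iterating f3 gives infinitely many distinct ground terms: e, f3(e), f3(f3(e)), ...
So the Herbrand universe is infinite.

infinite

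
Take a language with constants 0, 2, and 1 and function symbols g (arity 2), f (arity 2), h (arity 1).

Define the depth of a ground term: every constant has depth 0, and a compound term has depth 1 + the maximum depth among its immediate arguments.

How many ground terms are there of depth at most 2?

Count level by level. With function symbols g/2, f/2, h/1, the terms of depth ≤ k are the 3 constants together with each function applied to depth-≤(k−1) tuples, so N_k = 3 + N_{k-1}^2 + N_{k-1}^2 + N_{k-1}.
N_0 = 3
N_1 = 3 + 3^2 + 3^2 + 3 = 24
N_2 = 3 + 24^2 + 24^2 + 24 = 1179

1179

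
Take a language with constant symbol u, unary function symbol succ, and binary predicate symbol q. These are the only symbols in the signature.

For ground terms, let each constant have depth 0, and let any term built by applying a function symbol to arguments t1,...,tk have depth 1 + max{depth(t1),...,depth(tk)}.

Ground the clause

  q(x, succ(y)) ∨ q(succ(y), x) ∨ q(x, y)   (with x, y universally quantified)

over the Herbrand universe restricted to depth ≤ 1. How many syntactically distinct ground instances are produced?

4

Ground terms of depth ≤ 1:
  If N_k denotes the number of depth-≤k ground terms, the 1 constant gives N_0 = 1, and each function symbol of arity r contributes N_{k-1}^r new terms at level k: N_k = 1 + N_{k-1}.
  N_0 = 1
  N_1 = 1 + 1 = 2
So there are 2 ground terms available for substitution.
Each of x, y ranges independently over the available ground terms, and distinct assignments produce distinct instances.
Number of ground instances = 2^2 = 4.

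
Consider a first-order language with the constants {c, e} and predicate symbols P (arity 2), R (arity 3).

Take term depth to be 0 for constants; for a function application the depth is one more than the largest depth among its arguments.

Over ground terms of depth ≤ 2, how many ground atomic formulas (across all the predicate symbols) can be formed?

12

First count ground terms of depth ≤ 2.
With no function symbols every ground term is a constant, so there are exactly 2 ground terms at every depth bound.
N_0 = 2
N_1 = 2
N_2 = 2
Explicitly: c, e.
So |H| = 2.
For each predicate symbol, the number of ground atoms is |H| raised to its arity; summing:
  P: 2^2 = 4;  R: 2^3 = 8
Total ground atoms: 4 + 8 = 12.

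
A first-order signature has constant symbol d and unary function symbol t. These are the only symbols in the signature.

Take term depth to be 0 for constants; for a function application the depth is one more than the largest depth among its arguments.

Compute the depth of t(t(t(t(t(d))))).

depth(t(d)) = 1 + depth(d) = 1 + 0 = 1
depth(t(t(d))) = 1 + depth(t(d)) = 1 + 1 = 2
depth(t(t(t(d)))) = 1 + depth(t(t(d))) = 1 + 2 = 3
depth(t(t(t(t(d))))) = 1 + depth(t(t(t(d)))) = 1 + 3 = 4
depth(t(t(t(t(t(d)))))) = 1 + depth(t(t(t(t(d))))) = 1 + 4 = 5

5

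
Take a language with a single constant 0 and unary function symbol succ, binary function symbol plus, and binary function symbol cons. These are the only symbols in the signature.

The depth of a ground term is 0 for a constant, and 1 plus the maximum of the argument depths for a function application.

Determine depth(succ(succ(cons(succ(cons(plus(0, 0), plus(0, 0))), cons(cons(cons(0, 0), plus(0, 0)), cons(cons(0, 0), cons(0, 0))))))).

depth(plus(0, 0)) = 1 + max(0, 0) = 1
depth(cons(plus(0, 0), plus(0, 0))) = 1 + max(1, 1) = 2
depth(succ(cons(plus(0, 0), plus(0, 0)))) = 1 + depth(cons(plus(0, 0), plus(0, 0))) = 1 + 2 = 3
depth(cons(0, 0)) = 1 + max(0, 0) = 1
depth(cons(cons(0, 0), plus(0, 0))) = 1 + max(1, 1) = 2
depth(cons(cons(0, 0), cons(0, 0))) = 1 + max(1, 1) = 2
depth(cons(cons(cons(0, 0), plus(0, 0)), cons(cons(0, 0), cons(0, 0)))) = 1 + max(2, 2) = 3
depth(cons(succ(cons(plus(0, 0), plus(0, 0))), cons(cons(cons(0, 0), plus(0, 0)), cons(cons(0, 0), cons(0, 0))))) = 1 + max(3, 3) = 4
depth(succ(cons(succ(cons(plus(0, 0), plus(0, 0))), cons(cons(cons(0, 0), plus(0, 0)), cons(cons(0, 0), cons(0, 0)))))) = 1 + depth(cons(succ(cons(plus(0, 0), plus(0, 0))), cons(cons(cons(0, 0), plus(0, 0)), cons(cons(0, 0), cons(0, 0))))) = 1 + 4 = 5
depth(succ(succ(cons(succ(cons(plus(0, 0), plus(0, 0))), cons(cons(cons(0, 0), plus(0, 0)), cons(cons(0, 0), cons(0, 0))))))) = 1 + depth(succ(cons(succ(cons(plus(0, 0), plus(0, 0))), cons(cons(cons(0, 0), plus(0, 0)), cons(cons(0, 0), cons(0, 0)))))) = 1 + 5 = 6

6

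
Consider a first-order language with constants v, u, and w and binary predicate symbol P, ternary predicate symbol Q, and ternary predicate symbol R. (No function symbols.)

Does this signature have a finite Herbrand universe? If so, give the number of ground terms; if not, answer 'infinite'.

There are no function symbols, so every ground term is one of the 3 constants.
The Herbrand universe is {v, u, w}, which is finite with 3 elements.

3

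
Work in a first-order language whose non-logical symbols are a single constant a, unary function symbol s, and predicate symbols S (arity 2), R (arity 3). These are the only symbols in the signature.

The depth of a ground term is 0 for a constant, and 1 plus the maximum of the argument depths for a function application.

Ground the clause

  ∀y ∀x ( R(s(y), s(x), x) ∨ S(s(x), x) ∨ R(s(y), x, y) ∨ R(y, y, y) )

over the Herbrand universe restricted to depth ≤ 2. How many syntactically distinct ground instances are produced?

9

Ground terms of depth ≤ 2:
  Let N_k = |{terms of depth ≤ k}|. Then N_0 = 1 and N_k = 1 + N_{k-1} for k ≥ 1 (one summand per function symbol, arity giving the exponent).
  N_0 = 1
  N_1 = 1 + 1 = 2
  N_2 = 1 + 2 = 3
  Explicitly: a, s(a), s(s(a)).
So there are 3 ground terms available for substitution.
The body mentions every one of the 2 quantified variables; since ground terms form a free algebra, no two substitutions collapse to the same formula.
Number of ground instances = 3^2 = 9.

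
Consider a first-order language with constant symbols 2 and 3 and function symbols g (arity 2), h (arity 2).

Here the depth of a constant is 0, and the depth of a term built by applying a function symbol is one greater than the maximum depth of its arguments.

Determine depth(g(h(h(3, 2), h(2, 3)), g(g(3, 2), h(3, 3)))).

depth(h(3, 2)) = 1 + max(0, 0) = 1
depth(h(2, 3)) = 1 + max(0, 0) = 1
depth(h(h(3, 2), h(2, 3))) = 1 + max(1, 1) = 2
depth(g(3, 2)) = 1 + max(0, 0) = 1
depth(h(3, 3)) = 1 + max(0, 0) = 1
depth(g(g(3, 2), h(3, 3))) = 1 + max(1, 1) = 2
depth(g(h(h(3, 2), h(2, 3)), g(g(3, 2), h(3, 3)))) = 1 + max(2, 2) = 3

3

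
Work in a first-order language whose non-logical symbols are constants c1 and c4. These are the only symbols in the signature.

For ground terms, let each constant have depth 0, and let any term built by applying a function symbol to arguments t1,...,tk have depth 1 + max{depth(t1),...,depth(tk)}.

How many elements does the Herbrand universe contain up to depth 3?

2

With no function symbols every ground term is a constant, so there are exactly 2 ground terms at every depth bound.
N_0 = 2
N_1 = 2
N_2 = 2
N_3 = 2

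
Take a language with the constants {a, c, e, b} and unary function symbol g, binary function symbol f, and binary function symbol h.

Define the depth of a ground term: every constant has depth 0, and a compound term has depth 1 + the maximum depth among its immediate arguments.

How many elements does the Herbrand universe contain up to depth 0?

Let N_k = |{terms of depth ≤ k}|. Then N_0 = 4 and N_k = 4 + N_{k-1} + N_{k-1}^2 + N_{k-1}^2 for k ≥ 1 (one summand per function symbol, arity giving the exponent).
N_0 = 4
Explicitly: a, c, e, b.

4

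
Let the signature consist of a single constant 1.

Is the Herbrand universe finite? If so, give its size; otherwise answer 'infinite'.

There are no function symbols, so the only ground term is the single constant.
The Herbrand universe is {1}, finite with 1 element.

1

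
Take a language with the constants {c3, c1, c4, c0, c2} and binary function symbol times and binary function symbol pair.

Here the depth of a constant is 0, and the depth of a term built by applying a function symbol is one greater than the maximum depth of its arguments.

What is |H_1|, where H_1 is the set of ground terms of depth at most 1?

Write N_k for the number of ground terms of depth ≤ k. A term of depth ≤ k is either a constant or a function symbol applied to arguments of depth ≤ k−1, so N_k = 5 + N_{k-1}^2 + N_{k-1}^2.
N_0 = 5
N_1 = 5 + 5^2 + 5^2 = 55

55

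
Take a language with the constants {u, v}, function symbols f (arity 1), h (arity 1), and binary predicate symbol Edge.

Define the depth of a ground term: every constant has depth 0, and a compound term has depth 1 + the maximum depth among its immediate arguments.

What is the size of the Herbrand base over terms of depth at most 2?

196

First count ground terms of depth ≤ 2.
If N_k denotes the number of depth-≤k ground terms, the 2 constants give N_0 = 2, and each function symbol of arity r contributes N_{k-1}^r new terms at level k: N_k = 2 + N_{k-1} + N_{k-1}.
N_0 = 2
N_1 = 2 + 2 + 2 = 6
N_2 = 2 + 6 + 6 = 14
So |H| = 14.
A ground atom is a predicate applied to a tuple of terms from H, so the count is the sum over predicates of |H|^arity:
  Edge: 14^2 = 196
Total ground atoms: 196.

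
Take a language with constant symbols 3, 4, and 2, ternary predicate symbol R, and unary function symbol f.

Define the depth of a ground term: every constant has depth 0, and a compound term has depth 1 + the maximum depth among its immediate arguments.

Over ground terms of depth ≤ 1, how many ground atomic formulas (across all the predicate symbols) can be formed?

216

First count ground terms of depth ≤ 1.
Write N_k for the number of ground terms of depth ≤ k. A term of depth ≤ k is either a constant or a function symbol applied to arguments of depth ≤ k−1, so N_k = 3 + N_{k-1}.
N_0 = 3
N_1 = 3 + 3 = 6
Explicitly: 3, 4, 2, f(3), f(4), f(2).
So |H| = 6.
Ground atoms are formed by filling each argument slot of a predicate with a term from H, so an r-ary predicate gives |H|^r atoms:
  R: 6^3 = 216
Total ground atoms: 216.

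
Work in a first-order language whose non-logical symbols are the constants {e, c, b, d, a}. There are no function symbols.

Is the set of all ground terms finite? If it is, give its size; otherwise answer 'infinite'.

5

There are no function symbols, so every ground term is one of the 5 constants.
The Herbrand universe is {e, c, b, d, a}, which is finite with 5 elements.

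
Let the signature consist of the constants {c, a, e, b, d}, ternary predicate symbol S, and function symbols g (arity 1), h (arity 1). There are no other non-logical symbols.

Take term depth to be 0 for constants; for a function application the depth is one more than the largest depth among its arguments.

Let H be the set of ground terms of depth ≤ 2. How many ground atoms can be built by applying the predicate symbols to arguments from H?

First count ground terms of depth ≤ 2.
Let N_k count ground terms of depth at most k. Each non-constant term of depth ≤ k is some function symbol applied to depth-≤(k−1) arguments, giving N_k = 5 + N_{k-1} + N_{k-1}.
N_0 = 5
N_1 = 5 + 5 + 5 = 15
N_2 = 5 + 15 + 15 = 35
So |H| = 35.
A ground atom is a predicate applied to a tuple of terms from H, so the count is the sum over predicates of |H|^arity:
  S: 35^3 = 42875
Total ground atoms: 42875.

42875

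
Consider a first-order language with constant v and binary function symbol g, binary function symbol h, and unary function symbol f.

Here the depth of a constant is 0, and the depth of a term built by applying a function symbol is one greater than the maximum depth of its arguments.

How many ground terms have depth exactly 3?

Let N_k count ground terms of depth at most k. Each non-constant term of depth ≤ k is some function symbol applied to depth-≤(k−1) arguments, giving N_k = 1 + N_{k-1}^2 + N_{k-1}^2 + N_{k-1}.
N_0 = 1
N_1 = 1 + 1^2 + 1^2 + 1 = 4
N_2 = 1 + 4^2 + 4^2 + 4 = 37
N_3 = 1 + 37^2 + 37^2 + 37 = 2776
Terms of depth exactly 3: N_3 − N_2 = 2776 − 37 = 2739.

2739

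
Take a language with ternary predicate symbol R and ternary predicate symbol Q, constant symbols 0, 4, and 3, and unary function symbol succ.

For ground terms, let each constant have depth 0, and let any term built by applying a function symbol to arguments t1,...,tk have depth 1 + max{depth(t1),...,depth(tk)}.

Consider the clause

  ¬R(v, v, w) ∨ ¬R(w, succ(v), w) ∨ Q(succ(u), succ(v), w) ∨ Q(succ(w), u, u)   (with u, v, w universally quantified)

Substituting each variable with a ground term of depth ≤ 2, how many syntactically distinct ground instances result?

Ground terms of depth ≤ 2:
  Count level by level. With function symbols succ/1, the terms of depth ≤ k are the 3 constants together with each function applied to depth-≤(k−1) tuples, so N_k = 3 + N_{k-1}.
  N_0 = 3
  N_1 = 3 + 3 = 6
  N_2 = 3 + 6 = 9
  Explicitly: 0, 4, 3, succ(0), succ(4), succ(3), succ(succ(0)), succ(succ(4)), succ(succ(3)).
So there are 9 ground terms available for substitution.
The clause has 3 distinct variables (u, v, w), each appearing in the body. In the free term algebra distinct substitutions yield syntactically distinct ground instances.
Number of ground instances = 9^3 = 729.

729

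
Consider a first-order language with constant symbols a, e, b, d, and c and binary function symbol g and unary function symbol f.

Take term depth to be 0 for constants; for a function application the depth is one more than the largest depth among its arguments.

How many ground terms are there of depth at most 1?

If N_k denotes the number of depth-≤k ground terms, the 5 constants give N_0 = 5, and each function symbol of arity r contributes N_{k-1}^r new terms at level k: N_k = 5 + N_{k-1}^2 + N_{k-1}.
N_0 = 5
N_1 = 5 + 5^2 + 5 = 35

35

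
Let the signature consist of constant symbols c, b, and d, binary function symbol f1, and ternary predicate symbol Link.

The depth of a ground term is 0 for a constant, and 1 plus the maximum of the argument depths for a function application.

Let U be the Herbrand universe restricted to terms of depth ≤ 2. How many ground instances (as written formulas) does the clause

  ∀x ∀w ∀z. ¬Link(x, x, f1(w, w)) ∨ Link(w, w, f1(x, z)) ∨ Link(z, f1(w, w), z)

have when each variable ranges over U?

Ground terms of depth ≤ 2:
  Let N_k = |{terms of depth ≤ k}|. Then N_0 = 3 and N_k = 3 + N_{k-1}^2 for k ≥ 1 (one summand per function symbol, arity giving the exponent).
  N_0 = 3
  N_1 = 3 + 3^2 = 12
  N_2 = 3 + 12^2 = 147
So there are 147 ground terms available for substitution.
The clause has 3 distinct variables (x, w, z), each appearing in the body. In the free term algebra distinct substitutions yield syntactically distinct ground instances.
Number of ground instances = 147^3 = 3176523.

3176523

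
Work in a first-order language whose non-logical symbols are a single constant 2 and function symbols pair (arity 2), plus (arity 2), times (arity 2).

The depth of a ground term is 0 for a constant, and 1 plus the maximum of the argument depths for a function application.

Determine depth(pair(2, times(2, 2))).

2

depth(times(2, 2)) = 1 + max(0, 0) = 1
depth(pair(2, times(2, 2))) = 1 + max(0, 1) = 2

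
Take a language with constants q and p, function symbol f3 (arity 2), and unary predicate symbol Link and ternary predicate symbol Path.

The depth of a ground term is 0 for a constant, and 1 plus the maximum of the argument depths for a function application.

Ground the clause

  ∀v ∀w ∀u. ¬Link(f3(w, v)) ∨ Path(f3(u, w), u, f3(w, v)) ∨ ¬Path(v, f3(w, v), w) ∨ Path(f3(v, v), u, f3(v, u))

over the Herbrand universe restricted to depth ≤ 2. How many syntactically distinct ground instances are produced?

54872

Ground terms of depth ≤ 2:
  Write N_k for the number of ground terms of depth ≤ k. A term of depth ≤ k is either a constant or a function symbol applied to arguments of depth ≤ k−1, so N_k = 2 + N_{k-1}^2.
  N_0 = 2
  N_1 = 2 + 2^2 = 6
  N_2 = 2 + 6^2 = 38
So there are 38 ground terms available for substitution.
The body mentions every one of the 3 quantified variables; since ground terms form a free algebra, no two substitutions collapse to the same formula.
Number of ground instances = 38^3 = 54872.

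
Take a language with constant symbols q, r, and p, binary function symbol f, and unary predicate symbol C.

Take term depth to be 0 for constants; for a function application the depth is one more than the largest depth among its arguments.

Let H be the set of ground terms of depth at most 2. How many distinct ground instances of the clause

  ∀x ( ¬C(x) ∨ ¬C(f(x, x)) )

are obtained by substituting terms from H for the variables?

Ground terms of depth ≤ 2:
  Count level by level. With function symbols f/2, the terms of depth ≤ k are the 3 constants together with each function applied to depth-≤(k−1) tuples, so N_k = 3 + N_{k-1}^2.
  N_0 = 3
  N_1 = 3 + 3^2 = 12
  N_2 = 3 + 12^2 = 147
So there are 147 ground terms available for substitution.
The body mentions the single quantified variable x; since ground terms form a free algebra, no two substitutions collapse to the same formula.
Number of ground instances = 147.

147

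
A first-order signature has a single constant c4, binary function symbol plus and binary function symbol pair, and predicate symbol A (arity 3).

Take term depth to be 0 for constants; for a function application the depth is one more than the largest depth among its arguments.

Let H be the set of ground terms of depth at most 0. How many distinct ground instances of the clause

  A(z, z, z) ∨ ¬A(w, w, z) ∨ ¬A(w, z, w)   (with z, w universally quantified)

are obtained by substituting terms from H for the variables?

Ground terms of depth ≤ 0:
  Let N_k = |{terms of depth ≤ k}|. Then N_0 = 1 and N_k = 1 + N_{k-1}^2 + N_{k-1}^2 for k ≥ 1 (one summand per function symbol, arity giving the exponent).
  N_0 = 1
So there is exactly 1 ground term available for substitution.
Each of z, w ranges independently over the available ground terms, and distinct assignments produce distinct instances.
Number of ground instances = 1^2 = 1.

1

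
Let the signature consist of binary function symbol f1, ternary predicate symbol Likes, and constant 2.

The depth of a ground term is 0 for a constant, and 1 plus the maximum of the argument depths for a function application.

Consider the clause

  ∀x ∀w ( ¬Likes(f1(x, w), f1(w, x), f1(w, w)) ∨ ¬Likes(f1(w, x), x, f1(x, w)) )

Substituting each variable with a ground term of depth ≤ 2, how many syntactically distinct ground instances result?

25

Ground terms of depth ≤ 2:
  Write N_k for the number of ground terms of depth ≤ k. A term of depth ≤ k is either a constant or a function symbol applied to arguments of depth ≤ k−1, so N_k = 1 + N_{k-1}^2.
  N_0 = 1
  N_1 = 1 + 1^2 = 2
  N_2 = 1 + 2^2 = 5
  Explicitly: 2, f1(2, 2), f1(2, f1(2, 2)), f1(f1(2, 2), 2), f1(f1(2, 2), f1(2, 2)).
So there are 5 ground terms available for substitution.
The body mentions every one of the 2 quantified variables; since ground terms form a free algebra, no two substitutions collapse to the same formula.
Number of ground instances = 5^2 = 25.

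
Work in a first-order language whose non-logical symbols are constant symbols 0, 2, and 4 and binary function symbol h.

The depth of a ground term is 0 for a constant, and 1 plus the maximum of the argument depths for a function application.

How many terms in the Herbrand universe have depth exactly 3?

21465

Let N_k = |{terms of depth ≤ k}|. Then N_0 = 3 and N_k = 3 + N_{k-1}^2 for k ≥ 1 (one summand per function symbol, arity giving the exponent).
N_0 = 3
N_1 = 3 + 3^2 = 12
N_2 = 3 + 12^2 = 147
N_3 = 3 + 147^2 = 21612
Terms of depth exactly 3: N_3 − N_2 = 21612 − 147 = 21465.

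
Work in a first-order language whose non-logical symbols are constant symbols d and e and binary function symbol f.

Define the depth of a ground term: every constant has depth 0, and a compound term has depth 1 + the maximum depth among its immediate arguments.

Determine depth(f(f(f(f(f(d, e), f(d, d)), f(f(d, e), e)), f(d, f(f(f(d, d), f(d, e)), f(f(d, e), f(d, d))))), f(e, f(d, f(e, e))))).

depth(f(d, e)) = 1 + max(0, 0) = 1
depth(f(d, d)) = 1 + max(0, 0) = 1
depth(f(f(d, e), f(d, d))) = 1 + max(1, 1) = 2
depth(f(f(d, e), e)) = 1 + max(1, 0) = 2
depth(f(f(f(d, e), f(d, d)), f(f(d, e), e))) = 1 + max(2, 2) = 3
depth(f(f(d, d), f(d, e))) = 1 + max(1, 1) = 2
depth(f(f(f(d, d), f(d, e)), f(f(d, e), f(d, d)))) = 1 + max(2, 2) = 3
depth(f(d, f(f(f(d, d), f(d, e)), f(f(d, e), f(d, d))))) = 1 + max(0, 3) = 4
depth(f(f(f(f(d, e), f(d, d)), f(f(d, e), e)), f(d, f(f(f(d, d), f(d, e)), f(f(d, e), f(d, d)))))) = 1 + max(3, 4) = 5
depth(f(e, e)) = 1 + max(0, 0) = 1
depth(f(d, f(e, e))) = 1 + max(0, 1) = 2
depth(f(e, f(d, f(e, e)))) = 1 + max(0, 2) = 3
depth(f(f(f(f(f(d, e), f(d, d)), f(f(d, e), e)), f(d, f(f(f(d, d), f(d, e)), f(f(d, e), f(d, d))))), f(e, f(d, f(e, e))))) = 1 + max(5, 3) = 6

6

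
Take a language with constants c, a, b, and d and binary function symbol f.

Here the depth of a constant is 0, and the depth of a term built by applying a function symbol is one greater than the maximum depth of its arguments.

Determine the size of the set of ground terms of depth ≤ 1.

20

Let N_k = |{terms of depth ≤ k}|. Then N_0 = 4 and N_k = 4 + N_{k-1}^2 for k ≥ 1 (one summand per function symbol, arity giving the exponent).
N_0 = 4
N_1 = 4 + 4^2 = 20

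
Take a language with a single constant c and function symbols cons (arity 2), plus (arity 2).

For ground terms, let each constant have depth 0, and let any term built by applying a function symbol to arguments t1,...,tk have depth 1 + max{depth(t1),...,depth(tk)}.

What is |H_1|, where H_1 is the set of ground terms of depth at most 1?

3

Count level by level. With function symbols cons/2, plus/2, the terms of depth ≤ k are the 1 constant together with each function applied to depth-≤(k−1) tuples, so N_k = 1 + N_{k-1}^2 + N_{k-1}^2.
N_0 = 1
N_1 = 1 + 1^2 + 1^2 = 3
Explicitly: c, cons(c, c), plus(c, c).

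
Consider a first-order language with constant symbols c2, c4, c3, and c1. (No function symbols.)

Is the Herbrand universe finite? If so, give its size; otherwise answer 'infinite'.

4

There are no function symbols, so every ground term is one of the 4 constants.
The Herbrand universe is {c2, c4, c3, c1}, which is finite with 4 elements.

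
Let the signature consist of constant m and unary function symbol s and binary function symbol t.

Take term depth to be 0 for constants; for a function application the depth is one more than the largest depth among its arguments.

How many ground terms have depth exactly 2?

10

Write N_k for the number of ground terms of depth ≤ k. A term of depth ≤ k is either a constant or a function symbol applied to arguments of depth ≤ k−1, so N_k = 1 + N_{k-1} + N_{k-1}^2.
N_0 = 1
N_1 = 1 + 1 + 1^2 = 3
N_2 = 1 + 3 + 3^2 = 13
Terms of depth exactly 2: N_2 − N_1 = 13 − 3 = 10.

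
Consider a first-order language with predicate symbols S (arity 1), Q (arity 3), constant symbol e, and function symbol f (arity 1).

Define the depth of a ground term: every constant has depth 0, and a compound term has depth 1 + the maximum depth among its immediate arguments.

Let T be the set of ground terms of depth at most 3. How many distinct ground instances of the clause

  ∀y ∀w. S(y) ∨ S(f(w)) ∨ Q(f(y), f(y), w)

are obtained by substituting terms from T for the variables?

Ground terms of depth ≤ 3:
  Let N_k = |{terms of depth ≤ k}|. Then N_0 = 1 and N_k = 1 + N_{k-1} for k ≥ 1 (one summand per function symbol, arity giving the exponent).
  N_0 = 1
  N_1 = 1 + 1 = 2
  N_2 = 1 + 2 = 3
  N_3 = 1 + 3 = 4
So there are 4 ground terms available for substitution.
There are 2 variables to instantiate (y, w), each occurring in at least one literal, so different choices give different ground instances.
Number of ground instances = 4^2 = 16.

16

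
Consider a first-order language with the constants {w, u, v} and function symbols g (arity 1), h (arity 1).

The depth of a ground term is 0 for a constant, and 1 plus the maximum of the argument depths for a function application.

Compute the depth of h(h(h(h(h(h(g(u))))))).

depth(g(u)) = 1 + depth(u) = 1 + 0 = 1
depth(h(g(u))) = 1 + depth(g(u)) = 1 + 1 = 2
depth(h(h(g(u)))) = 1 + depth(h(g(u))) = 1 + 2 = 3
depth(h(h(h(g(u))))) = 1 + depth(h(h(g(u)))) = 1 + 3 = 4
depth(h(h(h(h(g(u)))))) = 1 + depth(h(h(h(g(u))))) = 1 + 4 = 5
depth(h(h(h(h(h(g(u))))))) = 1 + depth(h(h(h(h(g(u)))))) = 1 + 5 = 6
depth(h(h(h(h(h(h(g(u)))))))) = 1 + depth(h(h(h(h(h(g(u))))))) = 1 + 6 = 7

7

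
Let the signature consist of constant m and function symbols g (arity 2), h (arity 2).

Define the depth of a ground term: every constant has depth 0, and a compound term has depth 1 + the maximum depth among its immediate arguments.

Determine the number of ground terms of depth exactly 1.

2

Let N_k = |{terms of depth ≤ k}|. Then N_0 = 1 and N_k = 1 + N_{k-1}^2 + N_{k-1}^2 for k ≥ 1 (one summand per function symbol, arity giving the exponent).
N_0 = 1
N_1 = 1 + 1^2 + 1^2 = 3
Terms of depth exactly 1: N_1 − N_0 = 3 − 1 = 2.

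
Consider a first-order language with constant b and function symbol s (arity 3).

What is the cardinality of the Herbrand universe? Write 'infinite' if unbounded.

infinite

The signature has at least one function symbol (s, arity 3) and at least one constant (b).
Iterating s gives infinitely many distinct ground terms: b, s(b, b, b), s(s(b, b, b), s(b, b, b), s(b, b, b)), ...
So the Herbrand universe is infinite.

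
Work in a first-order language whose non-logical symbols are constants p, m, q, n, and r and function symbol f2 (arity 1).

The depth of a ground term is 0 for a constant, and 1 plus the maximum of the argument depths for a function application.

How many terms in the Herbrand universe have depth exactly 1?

Let N_k count ground terms of depth at most k. Each non-constant term of depth ≤ k is some function symbol applied to depth-≤(k−1) arguments, giving N_k = 5 + N_{k-1}.
N_0 = 5
N_1 = 5 + 5 = 10
Terms of depth exactly 1: N_1 − N_0 = 10 − 5 = 5.

5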